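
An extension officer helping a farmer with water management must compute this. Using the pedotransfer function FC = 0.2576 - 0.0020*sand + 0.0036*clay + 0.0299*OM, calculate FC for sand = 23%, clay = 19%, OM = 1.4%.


FC = 0.2576 - 0.0020*23 + 0.0036*19 + 0.0299*1.4
   = 0.2576 - 0.0460 + 0.0684 + 0.0419
   = 0.3219


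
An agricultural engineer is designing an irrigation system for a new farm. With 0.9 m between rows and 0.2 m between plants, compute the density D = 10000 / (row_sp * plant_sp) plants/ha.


D = 10000 / (row_sp * plant_sp)
  = 10000 / (0.9 * 0.2)
  = 10000 / 0.1800
  = 55555.56 plants/ha


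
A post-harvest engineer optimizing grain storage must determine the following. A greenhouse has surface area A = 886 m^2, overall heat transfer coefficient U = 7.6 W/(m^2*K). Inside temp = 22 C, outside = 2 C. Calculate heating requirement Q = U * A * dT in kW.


dT = 22 - (2) = 20 K
Q = U * A * dT
  = 7.6 * 886 * 20
  = 134672 W = 134.67 kW


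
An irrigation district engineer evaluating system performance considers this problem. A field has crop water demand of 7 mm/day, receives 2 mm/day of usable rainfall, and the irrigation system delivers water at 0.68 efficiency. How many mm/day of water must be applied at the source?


IWR = (ETc - Pe) / Ea
    = (7 - 2) / 0.68
    = 5 / 0.68
    = 7.35 mm/day


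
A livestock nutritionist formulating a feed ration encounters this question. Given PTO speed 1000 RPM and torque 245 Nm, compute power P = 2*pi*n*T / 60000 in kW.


P = 2*pi*n*T / 60000
  = 2*pi * 1000 * 245 / 60000
  = 1539380.40 / 60000
  = 25.66 kW


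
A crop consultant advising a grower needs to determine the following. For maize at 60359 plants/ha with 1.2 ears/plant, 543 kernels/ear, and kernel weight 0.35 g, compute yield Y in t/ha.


Y = density * ears * kernels * kw
  = 60359 * 1.2 * 543 * 0.35 g/ha
  = 13765473.54 g/ha
  = 13765.47 kg/ha = 13.77 t/ha


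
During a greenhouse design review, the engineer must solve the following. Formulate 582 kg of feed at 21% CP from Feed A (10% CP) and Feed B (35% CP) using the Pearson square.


parts_A = CP_b - target = 35 - 21 = 14
parts_B = target - CP_a = 21 - 10 = 11
total_parts = 14 + 11 = 25
Feed A = 582 * 14 / 25 = 325.92 kg
Feed B = 582 * 11 / 25 = 256.08 kg

325.92 kg


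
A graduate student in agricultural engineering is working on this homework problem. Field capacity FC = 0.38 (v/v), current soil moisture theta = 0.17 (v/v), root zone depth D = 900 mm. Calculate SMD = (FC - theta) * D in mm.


SMD = (FC - theta) * D
    = (0.38 - 0.17) * 900
    = 0.210 * 900
    = 189 mm


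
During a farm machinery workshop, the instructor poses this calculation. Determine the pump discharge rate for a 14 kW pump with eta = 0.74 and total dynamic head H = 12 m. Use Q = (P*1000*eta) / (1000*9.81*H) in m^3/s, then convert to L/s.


Q = (P * 1000 * eta) / (rho * g * H)
  = (14 * 1000 * 0.74) / (1000 * 9.81 * 12)
  = 10360 / 117720
  = 0.08801 m^3/s = 88.01 L/s


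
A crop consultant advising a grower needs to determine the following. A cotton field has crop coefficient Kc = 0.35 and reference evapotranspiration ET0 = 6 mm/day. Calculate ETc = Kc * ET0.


ETc = Kc * ET0
    = 0.35 * 6
    = 2.10 mm/day


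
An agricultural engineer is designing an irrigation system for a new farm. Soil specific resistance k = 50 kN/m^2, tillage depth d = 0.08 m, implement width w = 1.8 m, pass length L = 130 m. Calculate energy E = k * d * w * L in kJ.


E = k * d * w * L
  = 50 * 0.08 * 1.8 * 130
  = 936 kJ


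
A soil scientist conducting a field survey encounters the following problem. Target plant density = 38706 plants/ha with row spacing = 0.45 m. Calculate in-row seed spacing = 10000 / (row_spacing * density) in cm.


spacing = 10000 / (row_sp * density)
        = 10000 / (0.45 * 38706)
        = 10000 / 17417.70
        = 0.57413 m = 57.41 cm


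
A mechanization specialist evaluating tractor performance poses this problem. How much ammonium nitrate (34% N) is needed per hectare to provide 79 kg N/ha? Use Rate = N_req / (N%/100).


Rate = N_required / (N_content / 100)
     = 79 / (34 / 100)
     = 79 / 0.34
     = 232.35 kg/ha


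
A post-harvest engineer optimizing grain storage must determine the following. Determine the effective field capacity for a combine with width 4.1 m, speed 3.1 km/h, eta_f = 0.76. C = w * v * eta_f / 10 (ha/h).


C = w * v * eta_f / 10
  = 4.1 * 3.1 * 0.76 / 10
  = 9.66 / 10
  = 0.97 ha/h


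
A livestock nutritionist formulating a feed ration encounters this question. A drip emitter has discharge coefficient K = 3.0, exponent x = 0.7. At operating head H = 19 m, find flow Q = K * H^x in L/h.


Q = K * H^x
  = 3.0 * 19^0.7
  = 3.0 * 7.8547
  = 23.56 L/h


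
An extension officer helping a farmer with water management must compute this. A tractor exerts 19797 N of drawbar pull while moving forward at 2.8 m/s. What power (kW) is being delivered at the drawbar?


P = F * v / 1000
  = 19797 * 2.8 / 1000
  = 55431.60 / 1000
  = 55.43 kW


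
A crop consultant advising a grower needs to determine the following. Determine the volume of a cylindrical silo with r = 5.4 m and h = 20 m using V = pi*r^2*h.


V = pi * r^2 * h
  = pi * 5.4^2 * 20
  = pi * 29.16 * 20
  = 1832.18 m^3


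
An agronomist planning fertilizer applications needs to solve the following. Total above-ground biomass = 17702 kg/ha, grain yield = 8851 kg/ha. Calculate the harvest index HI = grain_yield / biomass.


HI = grain_yield / biomass
   = 8851 / 17702
   = 0.50


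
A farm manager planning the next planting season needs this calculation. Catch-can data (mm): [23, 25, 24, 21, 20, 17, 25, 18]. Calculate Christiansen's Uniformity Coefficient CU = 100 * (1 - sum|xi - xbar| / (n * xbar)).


xbar = 173 / 8 = 21.625
sum|xi - xbar| = 21
CU = 100 * (1 - 21 / (8 * 21.625))
   = 100 * (1 - 0.1214)
   = 87.86%


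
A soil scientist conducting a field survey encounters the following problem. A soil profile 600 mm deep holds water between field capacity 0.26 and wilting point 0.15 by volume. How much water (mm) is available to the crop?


AW = (FC - WP) * D
   = (0.26 - 0.15) * 600
   = 0.11 * 600
   = 66 mm


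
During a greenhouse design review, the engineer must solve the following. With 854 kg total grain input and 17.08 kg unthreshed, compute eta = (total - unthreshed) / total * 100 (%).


eta = (total - unthreshed) / total * 100
    = (854 - 17.08) / 854 * 100
    = 836.92 / 854 * 100
    = 98%


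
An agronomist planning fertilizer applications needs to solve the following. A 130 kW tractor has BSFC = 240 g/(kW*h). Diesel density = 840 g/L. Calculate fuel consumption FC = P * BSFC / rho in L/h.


FC = P * BSFC / rho_fuel
   = 130 * 240 / 840
   = 31200 / 840
   = 37.14 L/h


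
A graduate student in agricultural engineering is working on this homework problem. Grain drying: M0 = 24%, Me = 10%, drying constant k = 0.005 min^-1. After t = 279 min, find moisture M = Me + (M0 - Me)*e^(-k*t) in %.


M = Me + (M0 - Me) * e^(-k*t)
  = 10 + (24 - 10) * e^(-0.005*279)
  = 10 + 14 * e^(-1.395)
  = 10 + 14 * 0.24783
  = 10 + 3.4697
  = 13.47%


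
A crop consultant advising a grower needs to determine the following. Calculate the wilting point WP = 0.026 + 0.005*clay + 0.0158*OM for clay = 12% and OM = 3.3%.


WP = 0.026 + 0.005*12 + 0.0158*3.3
   = 0.026 + 0.0600 + 0.0521
   = 0.1381


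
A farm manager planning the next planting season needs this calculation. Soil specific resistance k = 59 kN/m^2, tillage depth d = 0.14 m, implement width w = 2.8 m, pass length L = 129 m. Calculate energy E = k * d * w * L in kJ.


E = k * d * w * L
  = 59 * 0.14 * 2.8 * 129
  = 2983.51 kJ


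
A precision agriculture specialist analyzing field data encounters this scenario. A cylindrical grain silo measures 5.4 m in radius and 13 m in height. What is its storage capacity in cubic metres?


V = pi * r^2 * h
  = pi * 5.4^2 * 13
  = pi * 29.16 * 13
  = 1190.91 m^3


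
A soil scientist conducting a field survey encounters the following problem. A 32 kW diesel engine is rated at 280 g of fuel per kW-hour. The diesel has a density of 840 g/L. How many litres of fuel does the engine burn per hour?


FC = P * BSFC / rho_fuel
   = 32 * 280 / 840
   = 8960 / 840
   = 10.67 L/h


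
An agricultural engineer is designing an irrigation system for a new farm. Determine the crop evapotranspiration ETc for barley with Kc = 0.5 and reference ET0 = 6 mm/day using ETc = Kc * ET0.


ETc = Kc * ET0
    = 0.5 * 6
    = 3 mm/day


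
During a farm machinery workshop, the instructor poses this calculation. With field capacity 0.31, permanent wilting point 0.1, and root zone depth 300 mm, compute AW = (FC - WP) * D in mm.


AW = (FC - WP) * D
   = (0.31 - 0.1) * 300
   = 0.21 * 300
   = 63 mm


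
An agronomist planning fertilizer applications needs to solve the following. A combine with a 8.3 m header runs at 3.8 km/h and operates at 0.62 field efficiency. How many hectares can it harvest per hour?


C = w * v * eta_f / 10
  = 8.3 * 3.8 * 0.62 / 10
  = 19.55 / 10
  = 1.96 ha/h


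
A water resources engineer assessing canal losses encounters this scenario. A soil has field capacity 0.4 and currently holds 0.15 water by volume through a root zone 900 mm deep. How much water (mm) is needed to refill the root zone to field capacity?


SMD = (FC - theta) * D
    = (0.4 - 0.15) * 900
    = 0.250 * 900
    = 225 mm


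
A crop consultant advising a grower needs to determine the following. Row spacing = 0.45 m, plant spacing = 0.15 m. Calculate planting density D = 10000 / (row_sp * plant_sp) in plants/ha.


D = 10000 / (row_sp * plant_sp)
  = 10000 / (0.45 * 0.15)
  = 10000 / 0.0675
  = 148148.15 plants/ha


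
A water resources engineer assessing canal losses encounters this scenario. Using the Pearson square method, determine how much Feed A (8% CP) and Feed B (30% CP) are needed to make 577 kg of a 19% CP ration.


parts_A = CP_b - target = 30 - 19 = 11
parts_B = target - CP_a = 19 - 8 = 11
total_parts = 11 + 11 = 22
Feed A = 577 * 11 / 22 = 288.50 kg
Feed B = 577 * 11 / 22 = 288.50 kg


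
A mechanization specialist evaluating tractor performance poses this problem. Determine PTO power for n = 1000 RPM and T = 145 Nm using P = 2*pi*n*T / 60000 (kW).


P = 2*pi*n*T / 60000
  = 2*pi * 1000 * 145 / 60000
  = 911061.87 / 60000
  = 15.18 kW


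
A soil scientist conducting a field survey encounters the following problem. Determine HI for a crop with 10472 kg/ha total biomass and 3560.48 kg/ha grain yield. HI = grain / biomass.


HI = grain_yield / biomass
   = 3560.48 / 10472
   = 0.34


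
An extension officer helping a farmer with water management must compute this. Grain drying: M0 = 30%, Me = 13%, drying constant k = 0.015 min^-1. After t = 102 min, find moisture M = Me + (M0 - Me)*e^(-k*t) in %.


M = Me + (M0 - Me) * e^(-k*t)
  = 13 + (30 - 13) * e^(-0.015*102)
  = 13 + 17 * e^(-1.530)
  = 13 + 17 * 0.21654
  = 13 + 3.6811
  = 16.68%


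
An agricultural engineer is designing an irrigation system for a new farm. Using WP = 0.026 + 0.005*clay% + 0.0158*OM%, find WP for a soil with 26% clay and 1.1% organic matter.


WP = 0.026 + 0.005*26 + 0.0158*1.1
   = 0.026 + 0.1300 + 0.0174
   = 0.1734


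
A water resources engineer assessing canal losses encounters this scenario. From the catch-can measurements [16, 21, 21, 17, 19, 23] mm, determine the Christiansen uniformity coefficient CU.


xbar = 117 / 6 = 19.500
sum|xi - xbar| = 13
CU = 100 * (1 - 13 / (6 * 19.500))
   = 100 * (1 - 0.1111)
   = 88.89%


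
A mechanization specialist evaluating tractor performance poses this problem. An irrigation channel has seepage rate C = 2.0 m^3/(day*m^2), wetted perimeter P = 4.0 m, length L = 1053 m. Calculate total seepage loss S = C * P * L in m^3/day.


S = C * P * L
  = 2.0 * 4.0 * 1053
  = 8424 m^3/day


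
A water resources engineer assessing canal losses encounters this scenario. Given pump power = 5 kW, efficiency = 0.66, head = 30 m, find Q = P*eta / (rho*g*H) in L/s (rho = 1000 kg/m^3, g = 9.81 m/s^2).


Q = (P * 1000 * eta) / (rho * g * H)
  = (5 * 1000 * 0.66) / (1000 * 9.81 * 30)
  = 3300 / 294300
  = 0.01121 m^3/s = 11.21 L/s


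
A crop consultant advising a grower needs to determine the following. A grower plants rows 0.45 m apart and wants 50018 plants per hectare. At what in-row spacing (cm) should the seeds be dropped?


spacing = 10000 / (row_sp * density)
        = 10000 / (0.45 * 50018)
        = 10000 / 22508.10
        = 0.44428 m = 44.43 cm


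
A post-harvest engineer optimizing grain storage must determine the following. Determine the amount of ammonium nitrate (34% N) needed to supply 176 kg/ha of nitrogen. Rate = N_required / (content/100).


Rate = N_required / (N_content / 100)
     = 176 / (34 / 100)
     = 176 / 0.34
     = 517.65 kg/ha


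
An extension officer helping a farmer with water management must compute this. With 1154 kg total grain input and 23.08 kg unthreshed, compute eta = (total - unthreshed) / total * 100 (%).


eta = (total - unthreshed) / total * 100
    = (1154 - 23.08) / 1154 * 100
    = 1130.92 / 1154 * 100
    = 98%


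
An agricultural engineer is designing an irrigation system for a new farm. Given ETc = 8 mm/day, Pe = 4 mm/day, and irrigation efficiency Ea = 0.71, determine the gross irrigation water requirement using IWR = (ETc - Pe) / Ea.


IWR = (ETc - Pe) / Ea
    = (8 - 4) / 0.71
    = 4 / 0.71
    = 5.63 mm/day


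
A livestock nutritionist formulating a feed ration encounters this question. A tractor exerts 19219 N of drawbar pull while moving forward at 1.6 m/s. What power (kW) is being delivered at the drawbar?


P = F * v / 1000
  = 19219 * 1.6 / 1000
  = 30750.40 / 1000
  = 30.75 kW


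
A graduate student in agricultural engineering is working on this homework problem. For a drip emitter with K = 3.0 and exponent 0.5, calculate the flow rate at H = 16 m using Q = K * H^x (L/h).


Q = K * H^x
  = 3.0 * 16^0.5
  = 3.0 * 4
  = 12 L/h


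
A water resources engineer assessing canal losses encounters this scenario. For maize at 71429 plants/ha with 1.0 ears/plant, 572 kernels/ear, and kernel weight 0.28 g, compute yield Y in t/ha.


Y = density * ears * kernels * kw
  = 71429 * 1.0 * 572 * 0.28 g/ha
  = 11440068.64 g/ha
  = 11440.07 kg/ha = 11.44 t/ha


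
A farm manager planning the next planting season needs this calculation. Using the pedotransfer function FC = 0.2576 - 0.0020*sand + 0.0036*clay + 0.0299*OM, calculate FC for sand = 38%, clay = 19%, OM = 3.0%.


FC = 0.2576 - 0.0020*38 + 0.0036*19 + 0.0299*3.0
   = 0.2576 - 0.0760 + 0.0684 + 0.0897
   = 0.3397


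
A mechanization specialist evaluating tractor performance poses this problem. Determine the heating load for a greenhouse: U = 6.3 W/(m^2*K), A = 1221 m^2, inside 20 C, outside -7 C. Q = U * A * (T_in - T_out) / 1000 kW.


dT = 20 - (-7) = 27 K
Q = U * A * dT
  = 6.3 * 1221 * 27
  = 207692.10 W = 207.69 kW


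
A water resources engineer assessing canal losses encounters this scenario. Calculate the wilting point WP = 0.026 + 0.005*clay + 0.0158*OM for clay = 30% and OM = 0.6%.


WP = 0.026 + 0.005*30 + 0.0158*0.6
   = 0.026 + 0.1500 + 0.0095
   = 0.1855


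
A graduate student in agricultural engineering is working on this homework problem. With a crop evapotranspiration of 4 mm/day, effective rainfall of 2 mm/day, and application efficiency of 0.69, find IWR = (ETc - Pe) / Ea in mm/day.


IWR = (ETc - Pe) / Ea
    = (4 - 2) / 0.69
    = 2 / 0.69
    = 2.90 mm/day


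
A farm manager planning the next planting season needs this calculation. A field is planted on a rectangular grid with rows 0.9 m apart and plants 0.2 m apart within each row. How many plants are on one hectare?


D = 10000 / (row_sp * plant_sp)
  = 10000 / (0.9 * 0.2)
  = 10000 / 0.1800
  = 55555.56 plants/ha


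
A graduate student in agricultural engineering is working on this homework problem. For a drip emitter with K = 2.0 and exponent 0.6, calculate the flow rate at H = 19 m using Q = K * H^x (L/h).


Q = K * H^x
  = 2.0 * 19^0.6
  = 2.0 * 5.8513
  = 11.70 L/h


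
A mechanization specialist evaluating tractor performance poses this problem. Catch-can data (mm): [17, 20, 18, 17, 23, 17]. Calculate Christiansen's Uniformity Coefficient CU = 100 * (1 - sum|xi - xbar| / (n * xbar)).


xbar = 112 / 6 = 18.667
sum|xi - xbar| = 11.333
CU = 100 * (1 - 11.333 / (6 * 18.667))
   = 100 * (1 - 0.1012)
   = 89.88%


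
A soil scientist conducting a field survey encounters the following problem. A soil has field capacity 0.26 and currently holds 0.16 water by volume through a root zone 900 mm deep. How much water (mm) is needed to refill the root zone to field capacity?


SMD = (FC - theta) * D
    = (0.26 - 0.16) * 900
    = 0.100 * 900
    = 90 mm


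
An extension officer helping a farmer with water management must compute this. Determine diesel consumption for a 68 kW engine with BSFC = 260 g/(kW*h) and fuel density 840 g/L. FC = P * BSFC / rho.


FC = P * BSFC / rho_fuel
   = 68 * 260 / 840
   = 17680 / 840
   = 21.05 L/h


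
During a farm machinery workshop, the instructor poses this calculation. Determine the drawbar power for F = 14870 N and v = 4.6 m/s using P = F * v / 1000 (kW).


P = F * v / 1000
  = 14870 * 4.6 / 1000
  = 68402 / 1000
  = 68.40 kW


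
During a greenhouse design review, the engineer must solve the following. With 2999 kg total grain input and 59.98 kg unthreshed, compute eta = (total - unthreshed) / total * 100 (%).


eta = (total - unthreshed) / total * 100
    = (2999 - 59.98) / 2999 * 100
    = 2939.02 / 2999 * 100
    = 98%


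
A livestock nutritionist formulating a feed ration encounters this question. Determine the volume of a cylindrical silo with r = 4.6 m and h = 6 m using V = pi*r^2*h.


V = pi * r^2 * h
  = pi * 4.6^2 * 6
  = pi * 21.16 * 6
  = 398.86 m^3


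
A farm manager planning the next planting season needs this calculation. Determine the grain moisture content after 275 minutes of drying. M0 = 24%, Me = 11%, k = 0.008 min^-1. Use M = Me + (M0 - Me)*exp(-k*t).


M = Me + (M0 - Me) * e^(-k*t)
  = 11 + (24 - 11) * e^(-0.008*275)
  = 11 + 13 * e^(-2.200)
  = 11 + 13 * 0.11080
  = 11 + 1.4404
  = 12.44%


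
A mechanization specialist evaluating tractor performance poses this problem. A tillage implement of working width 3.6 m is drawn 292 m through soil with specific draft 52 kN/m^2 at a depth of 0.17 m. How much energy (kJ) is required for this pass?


E = k * d * w * L
  = 52 * 0.17 * 3.6 * 292
  = 9292.61 kJ


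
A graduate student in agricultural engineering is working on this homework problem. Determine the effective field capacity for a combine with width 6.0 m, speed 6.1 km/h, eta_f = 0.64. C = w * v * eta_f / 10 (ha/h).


C = w * v * eta_f / 10
  = 6.0 * 6.1 * 0.64 / 10
  = 23.42 / 10
  = 2.34 ha/h


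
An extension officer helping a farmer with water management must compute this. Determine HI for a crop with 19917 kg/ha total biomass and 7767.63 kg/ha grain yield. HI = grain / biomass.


HI = grain_yield / biomass
   = 7767.63 / 19917
   = 0.39


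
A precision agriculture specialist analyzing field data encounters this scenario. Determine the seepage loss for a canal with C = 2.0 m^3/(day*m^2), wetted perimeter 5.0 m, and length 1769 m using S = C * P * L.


S = C * P * L
  = 2.0 * 5.0 * 1769
  = 17690 m^3/day


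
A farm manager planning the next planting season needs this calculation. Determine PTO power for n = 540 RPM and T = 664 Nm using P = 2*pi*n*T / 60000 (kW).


P = 2*pi*n*T / 60000
  = 2*pi * 540 * 664 / 60000
  = 2252898.92 / 60000
  = 37.55 kW


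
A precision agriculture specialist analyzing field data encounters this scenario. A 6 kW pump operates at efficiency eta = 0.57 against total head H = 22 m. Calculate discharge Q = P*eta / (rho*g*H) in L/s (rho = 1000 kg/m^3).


Q = (P * 1000 * eta) / (rho * g * H)
  = (6 * 1000 * 0.57) / (1000 * 9.81 * 22)
  = 3420 / 215820
  = 0.01585 m^3/s = 15.85 L/s


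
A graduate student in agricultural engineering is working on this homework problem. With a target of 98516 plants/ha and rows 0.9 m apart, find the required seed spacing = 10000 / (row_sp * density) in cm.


spacing = 10000 / (row_sp * density)
        = 10000 / (0.9 * 98516)
        = 10000 / 88664.40
        = 0.11278 m = 11.28 cm


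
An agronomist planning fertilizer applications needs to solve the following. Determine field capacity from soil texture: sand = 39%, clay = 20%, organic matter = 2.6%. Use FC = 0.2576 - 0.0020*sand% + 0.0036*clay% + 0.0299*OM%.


FC = 0.2576 - 0.0020*39 + 0.0036*20 + 0.0299*2.6
   = 0.2576 - 0.0780 + 0.0720 + 0.0777
   = 0.3293


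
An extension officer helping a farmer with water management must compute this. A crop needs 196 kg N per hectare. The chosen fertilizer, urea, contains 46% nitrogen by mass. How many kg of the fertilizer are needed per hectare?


Rate = N_required / (N_content / 100)
     = 196 / (46 / 100)
     = 196 / 0.46
     = 426.09 kg/ha


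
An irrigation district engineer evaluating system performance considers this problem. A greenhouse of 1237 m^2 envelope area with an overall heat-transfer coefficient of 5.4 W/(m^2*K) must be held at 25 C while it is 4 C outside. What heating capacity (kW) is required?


dT = 25 - (4) = 21 K
Q = U * A * dT
  = 5.4 * 1237 * 21
  = 140275.80 W = 140.28 kW


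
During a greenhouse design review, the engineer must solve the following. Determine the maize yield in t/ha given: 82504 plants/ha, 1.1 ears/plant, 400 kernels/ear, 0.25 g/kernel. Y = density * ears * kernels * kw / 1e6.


Y = density * ears * kernels * kw
  = 82504 * 1.1 * 400 * 0.25 g/ha
  = 9075440 g/ha
  = 9075.44 kg/ha = 9.08 t/ha


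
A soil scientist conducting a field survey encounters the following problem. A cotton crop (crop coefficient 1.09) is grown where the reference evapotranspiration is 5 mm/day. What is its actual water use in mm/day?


ETc = Kc * ET0
    = 1.09 * 5
    = 5.45 mm/day


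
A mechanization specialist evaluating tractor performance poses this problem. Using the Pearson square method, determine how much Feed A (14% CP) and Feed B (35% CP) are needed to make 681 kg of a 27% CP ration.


parts_A = CP_b - target = 35 - 27 = 8
parts_B = target - CP_a = 27 - 14 = 13
total_parts = 8 + 13 = 21
Feed A = 681 * 8 / 21 = 259.43 kg
Feed B = 681 * 13 / 21 = 421.57 kg

259.43 kg


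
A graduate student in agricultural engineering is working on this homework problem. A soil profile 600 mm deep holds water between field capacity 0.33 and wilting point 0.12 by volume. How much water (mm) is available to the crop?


AW = (FC - WP) * D
   = (0.33 - 0.12) * 600
   = 0.21 * 600
   = 126 mm


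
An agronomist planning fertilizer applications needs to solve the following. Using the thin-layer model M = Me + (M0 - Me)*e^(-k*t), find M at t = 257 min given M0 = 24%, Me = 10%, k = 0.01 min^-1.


M = Me + (M0 - Me) * e^(-k*t)
  = 10 + (24 - 10) * e^(-0.01*257)
  = 10 + 14 * e^(-2.570)
  = 10 + 14 * 0.07654
  = 10 + 1.0715
  = 11.07%


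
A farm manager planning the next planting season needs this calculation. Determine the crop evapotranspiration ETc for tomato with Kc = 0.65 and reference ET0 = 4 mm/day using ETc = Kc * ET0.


ETc = Kc * ET0
    = 0.65 * 4
    = 2.60 mm/day


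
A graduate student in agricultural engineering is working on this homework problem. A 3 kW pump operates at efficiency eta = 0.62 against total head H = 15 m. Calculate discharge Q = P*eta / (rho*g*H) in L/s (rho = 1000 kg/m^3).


Q = (P * 1000 * eta) / (rho * g * H)
  = (3 * 1000 * 0.62) / (1000 * 9.81 * 15)
  = 1860 / 147150
  = 0.01264 m^3/s = 12.64 L/s


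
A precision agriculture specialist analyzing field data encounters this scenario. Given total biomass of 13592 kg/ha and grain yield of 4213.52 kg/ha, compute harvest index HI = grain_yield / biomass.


HI = grain_yield / biomass
   = 4213.52 / 13592
   = 0.31


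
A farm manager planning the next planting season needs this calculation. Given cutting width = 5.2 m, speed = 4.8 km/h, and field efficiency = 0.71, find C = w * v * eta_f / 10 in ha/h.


C = w * v * eta_f / 10
  = 5.2 * 4.8 * 0.71 / 10
  = 17.72 / 10
  = 1.77 ha/h


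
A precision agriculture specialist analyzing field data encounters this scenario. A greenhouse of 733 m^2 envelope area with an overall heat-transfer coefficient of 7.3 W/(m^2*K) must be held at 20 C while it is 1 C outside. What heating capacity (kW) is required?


dT = 20 - (1) = 19 K
Q = U * A * dT
  = 7.3 * 733 * 19
  = 101667.10 W = 101.67 kW


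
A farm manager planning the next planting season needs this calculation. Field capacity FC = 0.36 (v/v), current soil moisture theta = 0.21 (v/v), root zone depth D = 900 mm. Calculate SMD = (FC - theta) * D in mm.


SMD = (FC - theta) * D
    = (0.36 - 0.21) * 900
    = 0.150 * 900
    = 135 mm


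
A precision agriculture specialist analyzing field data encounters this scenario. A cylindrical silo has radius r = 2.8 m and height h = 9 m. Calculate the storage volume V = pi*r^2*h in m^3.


V = pi * r^2 * h
  = pi * 2.8^2 * 9
  = pi * 7.84 * 9
  = 221.67 m^3


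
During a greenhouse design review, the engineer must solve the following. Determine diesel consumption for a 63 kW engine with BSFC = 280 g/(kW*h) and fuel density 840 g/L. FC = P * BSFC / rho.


FC = P * BSFC / rho_fuel
   = 63 * 280 / 840
   = 17640 / 840
   = 21 L/h


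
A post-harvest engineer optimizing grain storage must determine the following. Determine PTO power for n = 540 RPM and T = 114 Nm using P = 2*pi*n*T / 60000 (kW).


P = 2*pi*n*T / 60000
  = 2*pi * 540 * 114 / 60000
  = 386792.89 / 60000
  = 6.45 kW


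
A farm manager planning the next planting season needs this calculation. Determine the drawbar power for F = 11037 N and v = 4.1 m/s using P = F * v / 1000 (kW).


P = F * v / 1000
  = 11037 * 4.1 / 1000
  = 45251.70 / 1000
  = 45.25 kW


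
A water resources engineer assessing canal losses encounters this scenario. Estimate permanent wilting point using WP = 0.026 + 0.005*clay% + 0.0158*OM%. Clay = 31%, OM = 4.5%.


WP = 0.026 + 0.005*31 + 0.0158*4.5
   = 0.026 + 0.1550 + 0.0711
   = 0.2521


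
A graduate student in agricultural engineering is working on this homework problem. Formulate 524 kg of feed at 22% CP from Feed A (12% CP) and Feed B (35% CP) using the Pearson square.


parts_A = CP_b - target = 35 - 22 = 13
parts_B = target - CP_a = 22 - 12 = 10
total_parts = 13 + 10 = 23
Feed A = 524 * 13 / 23 = 296.17 kg
Feed B = 524 * 10 / 23 = 227.83 kg

296.17 kg


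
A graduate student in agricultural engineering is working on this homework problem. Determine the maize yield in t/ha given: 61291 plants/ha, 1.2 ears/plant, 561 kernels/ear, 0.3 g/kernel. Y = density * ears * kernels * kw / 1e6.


Y = density * ears * kernels * kw
  = 61291 * 1.2 * 561 * 0.3 g/ha
  = 12378330.36 g/ha
  = 12378.33 kg/ha = 12.38 t/ha


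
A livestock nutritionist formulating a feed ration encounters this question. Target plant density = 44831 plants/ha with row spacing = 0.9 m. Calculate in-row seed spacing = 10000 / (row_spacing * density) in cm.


spacing = 10000 / (row_sp * density)
        = 10000 / (0.9 * 44831)
        = 10000 / 40347.90
        = 0.24784 m = 24.78 cm


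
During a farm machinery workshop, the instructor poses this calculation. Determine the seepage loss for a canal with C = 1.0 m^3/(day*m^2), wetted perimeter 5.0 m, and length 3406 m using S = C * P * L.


S = C * P * L
  = 1.0 * 5.0 * 3406
  = 17030 m^3/day


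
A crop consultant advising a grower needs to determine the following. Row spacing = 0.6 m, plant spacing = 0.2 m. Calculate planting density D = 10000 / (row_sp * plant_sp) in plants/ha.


D = 10000 / (row_sp * plant_sp)
  = 10000 / (0.6 * 0.2)
  = 10000 / 0.1200
  = 83333.33 plants/ha


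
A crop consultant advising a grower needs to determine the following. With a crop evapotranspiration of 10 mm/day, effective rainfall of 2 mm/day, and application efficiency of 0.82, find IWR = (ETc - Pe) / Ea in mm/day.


IWR = (ETc - Pe) / Ea
    = (10 - 2) / 0.82
    = 8 / 0.82
    = 9.76 mm/day


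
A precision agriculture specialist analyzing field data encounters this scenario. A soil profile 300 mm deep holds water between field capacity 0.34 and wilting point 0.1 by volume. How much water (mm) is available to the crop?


AW = (FC - WP) * D
   = (0.34 - 0.1) * 300
   = 0.24 * 300
   = 72 mm


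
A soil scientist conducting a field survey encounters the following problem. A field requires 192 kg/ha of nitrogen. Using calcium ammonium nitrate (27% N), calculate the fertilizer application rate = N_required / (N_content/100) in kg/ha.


Rate = N_required / (N_content / 100)
     = 192 / (27 / 100)
     = 192 / 0.27
     = 711.11 kg/ha


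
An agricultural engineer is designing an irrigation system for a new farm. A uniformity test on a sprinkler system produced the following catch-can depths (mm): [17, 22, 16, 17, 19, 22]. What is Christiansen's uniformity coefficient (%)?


xbar = 113 / 6 = 18.833
sum|xi - xbar| = 13
CU = 100 * (1 - 13 / (6 * 18.833))
   = 100 * (1 - 0.1150)
   = 88.50%


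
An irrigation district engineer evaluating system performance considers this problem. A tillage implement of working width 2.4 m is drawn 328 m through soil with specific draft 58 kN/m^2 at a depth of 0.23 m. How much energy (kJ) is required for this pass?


E = k * d * w * L
  = 58 * 0.23 * 2.4 * 328
  = 10501.25 kJ


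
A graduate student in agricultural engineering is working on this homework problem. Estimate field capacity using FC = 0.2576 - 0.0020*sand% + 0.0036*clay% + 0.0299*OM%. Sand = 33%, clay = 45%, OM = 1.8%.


FC = 0.2576 - 0.0020*33 + 0.0036*45 + 0.0299*1.8
   = 0.2576 - 0.0660 + 0.1620 + 0.0538
   = 0.4074


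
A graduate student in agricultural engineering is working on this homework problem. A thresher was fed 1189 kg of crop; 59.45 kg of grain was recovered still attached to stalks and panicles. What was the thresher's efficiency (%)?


eta = (total - unthreshed) / total * 100
    = (1189 - 59.45) / 1189 * 100
    = 1129.55 / 1189 * 100
    = 95%


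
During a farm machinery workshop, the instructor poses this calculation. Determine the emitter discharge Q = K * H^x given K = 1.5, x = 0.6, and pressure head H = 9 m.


Q = K * H^x
  = 1.5 * 9^0.6
  = 1.5 * 3.7372
  = 5.61 L/h


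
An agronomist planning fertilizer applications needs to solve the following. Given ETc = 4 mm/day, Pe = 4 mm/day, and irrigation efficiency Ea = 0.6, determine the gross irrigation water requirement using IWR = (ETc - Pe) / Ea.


IWR = (ETc - Pe) / Ea
    = (4 - 4) / 0.6
    = 0 / 0.6
    = 0 mm/day


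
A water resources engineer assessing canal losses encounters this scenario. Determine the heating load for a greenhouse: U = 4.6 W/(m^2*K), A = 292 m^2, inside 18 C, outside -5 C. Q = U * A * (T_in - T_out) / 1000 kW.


dT = 18 - (-5) = 23 K
Q = U * A * dT
  = 4.6 * 292 * 23
  = 30893.60 W = 30.89 kW


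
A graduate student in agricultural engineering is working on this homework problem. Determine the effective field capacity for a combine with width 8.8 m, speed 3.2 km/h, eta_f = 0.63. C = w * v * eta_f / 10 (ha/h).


C = w * v * eta_f / 10
  = 8.8 * 3.2 * 0.63 / 10
  = 17.74 / 10
  = 1.77 ha/h


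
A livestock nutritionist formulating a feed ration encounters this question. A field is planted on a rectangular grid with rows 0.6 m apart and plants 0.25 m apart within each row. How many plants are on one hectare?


D = 10000 / (row_sp * plant_sp)
  = 10000 / (0.6 * 0.25)
  = 10000 / 0.1500
  = 66666.67 plants/ha


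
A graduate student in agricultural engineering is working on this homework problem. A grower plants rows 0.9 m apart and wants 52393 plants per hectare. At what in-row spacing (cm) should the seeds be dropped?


spacing = 10000 / (row_sp * density)
        = 10000 / (0.9 * 52393)
        = 10000 / 47153.70
        = 0.21207 m = 21.21 cm


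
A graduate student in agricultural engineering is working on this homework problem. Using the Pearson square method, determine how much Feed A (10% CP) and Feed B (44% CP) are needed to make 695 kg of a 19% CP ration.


parts_A = CP_b - target = 44 - 19 = 25
parts_B = target - CP_a = 19 - 10 = 9
total_parts = 25 + 9 = 34
Feed A = 695 * 25 / 34 = 511.03 kg
Feed B = 695 * 9 / 34 = 183.97 kg

511.03 kg


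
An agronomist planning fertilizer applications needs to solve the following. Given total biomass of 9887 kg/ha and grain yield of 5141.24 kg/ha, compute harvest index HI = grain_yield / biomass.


HI = grain_yield / biomass
   = 5141.24 / 9887
   = 0.52


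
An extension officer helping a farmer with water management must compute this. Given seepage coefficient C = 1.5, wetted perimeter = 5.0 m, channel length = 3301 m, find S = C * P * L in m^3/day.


S = C * P * L
  = 1.5 * 5.0 * 3301
  = 24757.50 m^3/day


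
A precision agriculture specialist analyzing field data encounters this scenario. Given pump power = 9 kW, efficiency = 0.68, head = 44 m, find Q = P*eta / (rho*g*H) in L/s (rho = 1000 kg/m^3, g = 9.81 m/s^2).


Q = (P * 1000 * eta) / (rho * g * H)
  = (9 * 1000 * 0.68) / (1000 * 9.81 * 44)
  = 6120 / 431640
  = 0.01418 m^3/s = 14.18 L/s


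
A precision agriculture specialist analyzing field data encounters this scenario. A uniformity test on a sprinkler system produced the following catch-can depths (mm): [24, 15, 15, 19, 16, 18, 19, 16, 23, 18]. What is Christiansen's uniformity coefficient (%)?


xbar = 183 / 10 = 18.300
sum|xi - xbar| = 23.600
CU = 100 * (1 - 23.600 / (10 * 18.300))
   = 100 * (1 - 0.1290)
   = 87.10%


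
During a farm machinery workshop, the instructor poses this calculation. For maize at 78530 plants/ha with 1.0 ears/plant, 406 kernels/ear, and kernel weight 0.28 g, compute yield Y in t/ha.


Y = density * ears * kernels * kw
  = 78530 * 1.0 * 406 * 0.28 g/ha
  = 8927290.40 g/ha
  = 8927.29 kg/ha = 8.93 t/ha


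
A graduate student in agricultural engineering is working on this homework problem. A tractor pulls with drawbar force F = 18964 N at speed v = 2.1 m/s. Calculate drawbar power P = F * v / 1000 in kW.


P = F * v / 1000
  = 18964 * 2.1 / 1000
  = 39824.40 / 1000
  = 39.82 kW


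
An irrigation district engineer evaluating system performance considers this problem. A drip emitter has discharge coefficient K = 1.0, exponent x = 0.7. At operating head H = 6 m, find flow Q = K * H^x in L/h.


Q = K * H^x
  = 1.0 * 6^0.7
  = 1.0 * 3.5051
  = 3.51 L/h


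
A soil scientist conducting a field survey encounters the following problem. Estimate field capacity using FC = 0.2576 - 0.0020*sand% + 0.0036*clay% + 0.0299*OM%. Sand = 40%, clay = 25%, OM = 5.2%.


FC = 0.2576 - 0.0020*40 + 0.0036*25 + 0.0299*5.2
   = 0.2576 - 0.0800 + 0.0900 + 0.1555
   = 0.4231


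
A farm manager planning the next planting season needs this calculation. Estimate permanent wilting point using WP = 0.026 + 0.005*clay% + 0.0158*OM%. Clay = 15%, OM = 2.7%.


WP = 0.026 + 0.005*15 + 0.0158*2.7
   = 0.026 + 0.0750 + 0.0427
   = 0.1437


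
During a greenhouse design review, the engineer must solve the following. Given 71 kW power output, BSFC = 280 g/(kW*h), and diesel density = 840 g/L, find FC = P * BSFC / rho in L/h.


FC = P * BSFC / rho_fuel
   = 71 * 280 / 840
   = 19880 / 840
   = 23.67 L/h


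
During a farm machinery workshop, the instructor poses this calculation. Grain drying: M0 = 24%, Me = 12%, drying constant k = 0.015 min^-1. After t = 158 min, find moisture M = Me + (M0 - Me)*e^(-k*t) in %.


M = Me + (M0 - Me) * e^(-k*t)
  = 12 + (24 - 12) * e^(-0.015*158)
  = 12 + 12 * e^(-2.370)
  = 12 + 12 * 0.09348
  = 12 + 1.1218
  = 13.12%


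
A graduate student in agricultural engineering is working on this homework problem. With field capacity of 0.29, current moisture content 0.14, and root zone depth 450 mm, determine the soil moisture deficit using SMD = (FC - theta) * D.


SMD = (FC - theta) * D
    = (0.29 - 0.14) * 450
    = 0.150 * 450
    = 67.50 mm


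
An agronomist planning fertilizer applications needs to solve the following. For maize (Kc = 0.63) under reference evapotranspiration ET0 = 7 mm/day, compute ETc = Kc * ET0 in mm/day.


ETc = Kc * ET0
    = 0.63 * 7
    = 4.41 mm/day


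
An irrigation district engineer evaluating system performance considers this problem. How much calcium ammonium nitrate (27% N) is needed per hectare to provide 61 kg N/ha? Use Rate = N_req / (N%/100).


Rate = N_required / (N_content / 100)
     = 61 / (27 / 100)
     = 61 / 0.27
     = 225.93 kg/ha


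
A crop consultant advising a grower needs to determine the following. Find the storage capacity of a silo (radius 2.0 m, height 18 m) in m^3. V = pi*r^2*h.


V = pi * r^2 * h
  = pi * 2.0^2 * 18
  = pi * 4 * 18
  = 226.19 m^3


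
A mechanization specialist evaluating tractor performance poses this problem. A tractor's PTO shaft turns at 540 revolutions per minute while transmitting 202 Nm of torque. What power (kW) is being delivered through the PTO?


P = 2*pi*n*T / 60000
  = 2*pi * 540 * 202 / 60000
  = 685369.85 / 60000
  = 11.42 kW


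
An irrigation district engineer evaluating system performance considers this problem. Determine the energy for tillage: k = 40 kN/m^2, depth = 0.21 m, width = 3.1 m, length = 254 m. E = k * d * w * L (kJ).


E = k * d * w * L
  = 40 * 0.21 * 3.1 * 254
  = 6614.16 kJ


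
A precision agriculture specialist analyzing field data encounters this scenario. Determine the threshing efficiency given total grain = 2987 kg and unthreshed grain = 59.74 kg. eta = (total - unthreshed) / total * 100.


eta = (total - unthreshed) / total * 100
    = (2987 - 59.74) / 2987 * 100
    = 2927.26 / 2987 * 100
    = 98%


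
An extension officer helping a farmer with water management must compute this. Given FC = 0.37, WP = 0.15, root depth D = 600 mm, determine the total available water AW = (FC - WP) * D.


AW = (FC - WP) * D
   = (0.37 - 0.15) * 600
   = 0.22 * 600
   = 132 mm


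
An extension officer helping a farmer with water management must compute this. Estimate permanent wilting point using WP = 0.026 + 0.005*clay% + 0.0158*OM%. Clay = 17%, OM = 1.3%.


WP = 0.026 + 0.005*17 + 0.0158*1.3
   = 0.026 + 0.0850 + 0.0205
   = 0.1315


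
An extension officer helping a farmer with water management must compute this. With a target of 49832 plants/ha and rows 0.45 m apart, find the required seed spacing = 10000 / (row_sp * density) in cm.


spacing = 10000 / (row_sp * density)
        = 10000 / (0.45 * 49832)
        = 10000 / 22424.40
        = 0.44594 m = 44.59 cm


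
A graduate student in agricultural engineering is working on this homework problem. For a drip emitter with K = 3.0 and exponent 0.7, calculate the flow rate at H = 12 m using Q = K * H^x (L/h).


Q = K * H^x
  = 3.0 * 12^0.7
  = 3.0 * 5.6941
  = 17.08 L/h


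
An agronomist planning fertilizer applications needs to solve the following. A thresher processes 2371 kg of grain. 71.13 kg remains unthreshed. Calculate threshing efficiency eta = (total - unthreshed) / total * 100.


eta = (total - unthreshed) / total * 100
    = (2371 - 71.13) / 2371 * 100
    = 2299.87 / 2371 * 100
    = 97%


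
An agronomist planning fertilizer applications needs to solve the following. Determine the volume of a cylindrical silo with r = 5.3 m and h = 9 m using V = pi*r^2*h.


V = pi * r^2 * h
  = pi * 5.3^2 * 9
  = pi * 28.09 * 9
  = 794.23 m^3


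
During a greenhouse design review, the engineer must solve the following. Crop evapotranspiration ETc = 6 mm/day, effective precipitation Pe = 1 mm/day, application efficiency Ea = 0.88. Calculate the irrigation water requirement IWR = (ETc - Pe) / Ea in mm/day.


IWR = (ETc - Pe) / Ea
    = (6 - 1) / 0.88
    = 5 / 0.88
    = 5.68 mm/day
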